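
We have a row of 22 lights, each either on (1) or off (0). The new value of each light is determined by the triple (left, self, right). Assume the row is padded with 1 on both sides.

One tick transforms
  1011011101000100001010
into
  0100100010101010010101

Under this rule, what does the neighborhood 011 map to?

0

At position 2 the neighborhood is 011; the next row has 0 there.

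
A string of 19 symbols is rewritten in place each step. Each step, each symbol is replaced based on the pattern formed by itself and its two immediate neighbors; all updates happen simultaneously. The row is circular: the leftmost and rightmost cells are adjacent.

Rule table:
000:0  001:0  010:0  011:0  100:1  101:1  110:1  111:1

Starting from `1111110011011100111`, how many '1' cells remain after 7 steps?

1111111001101110011
1111111100110111001
1111111110011011100
0111111111001101110
0011111111100110111
1001111111110011011
1100111111111001101
count of 1: 14

14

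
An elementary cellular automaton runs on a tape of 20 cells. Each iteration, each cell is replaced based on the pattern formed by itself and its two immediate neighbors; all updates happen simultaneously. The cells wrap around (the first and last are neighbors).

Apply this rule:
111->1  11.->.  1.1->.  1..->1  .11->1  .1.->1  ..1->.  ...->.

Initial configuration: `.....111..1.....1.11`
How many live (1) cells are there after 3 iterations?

10

1....11.1.11....1.1.
11...1..1.1.1...1.1.
1.1..11.1.1.11..1.1.
count of 1: 10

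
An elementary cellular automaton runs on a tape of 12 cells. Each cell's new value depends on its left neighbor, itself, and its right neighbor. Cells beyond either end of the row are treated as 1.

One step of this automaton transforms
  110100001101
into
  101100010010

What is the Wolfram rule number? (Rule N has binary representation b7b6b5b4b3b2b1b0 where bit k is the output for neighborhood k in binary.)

166

position 0: 111 → 1  (bit 7 = 1)
position 1: 110 → 0  (bit 6 = 0)
position 2: 101 → 1  (bit 5 = 1)
position 4: 100 → 0  (bit 4 = 0)
position 8: 011 → 0  (bit 3 = 0)
position 3: 010 → 1  (bit 2 = 1)
position 7: 001 → 1  (bit 1 = 1)
position 5: 000 → 0  (bit 0 = 0)
bits b7..b0 = 10100110 = 166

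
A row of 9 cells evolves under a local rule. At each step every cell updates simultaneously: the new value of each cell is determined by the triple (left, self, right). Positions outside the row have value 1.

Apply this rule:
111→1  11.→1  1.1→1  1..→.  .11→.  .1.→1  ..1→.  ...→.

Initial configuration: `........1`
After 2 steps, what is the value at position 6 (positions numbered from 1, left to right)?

.

.........
.........
position 6 holds .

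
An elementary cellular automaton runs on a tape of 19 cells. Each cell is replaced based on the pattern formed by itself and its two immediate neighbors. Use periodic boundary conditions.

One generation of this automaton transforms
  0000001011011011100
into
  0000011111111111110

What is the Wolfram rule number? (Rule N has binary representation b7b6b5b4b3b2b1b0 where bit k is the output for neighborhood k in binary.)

position 15: 111 → 1  (bit 7 = 1)
position 9: 110 → 1  (bit 6 = 1)
position 7: 101 → 1  (bit 5 = 1)
position 17: 100 → 1  (bit 4 = 1)
position 8: 011 → 1  (bit 3 = 1)
position 6: 010 → 1  (bit 2 = 1)
position 5: 001 → 1  (bit 1 = 1)
position 0: 000 → 0  (bit 0 = 0)
bits b7..b0 = 11111110 = 254

254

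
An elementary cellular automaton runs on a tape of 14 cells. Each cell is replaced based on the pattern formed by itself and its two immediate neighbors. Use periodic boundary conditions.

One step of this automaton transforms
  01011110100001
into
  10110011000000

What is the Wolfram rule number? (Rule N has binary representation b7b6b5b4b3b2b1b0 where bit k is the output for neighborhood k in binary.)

104

position 4: 111 → 0  (bit 7 = 0)
position 6: 110 → 1  (bit 6 = 1)
position 0: 101 → 1  (bit 5 = 1)
position 9: 100 → 0  (bit 4 = 0)
position 3: 011 → 1  (bit 3 = 1)
position 1: 010 → 0  (bit 2 = 0)
position 12: 001 → 0  (bit 1 = 0)
position 10: 000 → 0  (bit 0 = 0)
bits b7..b0 = 01101000 = 104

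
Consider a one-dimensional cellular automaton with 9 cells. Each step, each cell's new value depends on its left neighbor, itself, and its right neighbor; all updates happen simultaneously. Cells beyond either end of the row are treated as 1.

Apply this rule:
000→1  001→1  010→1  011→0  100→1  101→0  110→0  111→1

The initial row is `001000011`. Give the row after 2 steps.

111111101
111111000

111111000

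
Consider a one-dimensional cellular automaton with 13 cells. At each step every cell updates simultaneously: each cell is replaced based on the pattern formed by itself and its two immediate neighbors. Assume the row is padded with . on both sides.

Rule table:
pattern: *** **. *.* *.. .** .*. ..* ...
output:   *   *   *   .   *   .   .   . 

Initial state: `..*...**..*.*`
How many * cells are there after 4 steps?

......**...*.
......**.....
......**.....  (fixed point — unchanged through step 4)
count of *: 2

2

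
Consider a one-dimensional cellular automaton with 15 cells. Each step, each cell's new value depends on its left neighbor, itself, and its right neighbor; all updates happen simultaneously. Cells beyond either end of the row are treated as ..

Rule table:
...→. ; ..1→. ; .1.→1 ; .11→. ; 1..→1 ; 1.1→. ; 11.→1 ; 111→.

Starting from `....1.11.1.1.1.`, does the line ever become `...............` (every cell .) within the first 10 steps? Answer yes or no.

....1..1.1.1.11
....11.1.1.1..1
.....1.1.1.11.1
.....1.1.1..1.1
.....1.1.11.1.1
.....1.1..1.1.1
.....1.11.1.1.1
.....1..1.1.1.1
.....11.1.1.1.1
......1.1.1.1.1
step 10 is ......1.1.1.1.1, still not uniform .

no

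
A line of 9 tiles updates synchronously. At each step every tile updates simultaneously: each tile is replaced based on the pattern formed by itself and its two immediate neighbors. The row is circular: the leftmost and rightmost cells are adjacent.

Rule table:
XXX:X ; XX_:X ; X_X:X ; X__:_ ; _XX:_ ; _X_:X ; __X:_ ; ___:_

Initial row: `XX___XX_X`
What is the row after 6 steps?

XX____XX_
_X_____XX
XX______X
XX_______
_X_______
_X_______

_X_______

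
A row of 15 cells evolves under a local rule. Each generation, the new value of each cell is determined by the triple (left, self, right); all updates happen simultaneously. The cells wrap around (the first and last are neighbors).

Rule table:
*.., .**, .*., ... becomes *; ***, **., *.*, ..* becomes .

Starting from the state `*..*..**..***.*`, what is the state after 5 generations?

.*.**.*.*.*...*
.*.*..*.*.***.*
.*.**.*.*.*...*  (repeats generation 1; period 2)
generation 5: .*.**.*.*.*...*

.*.**.*.*.*...*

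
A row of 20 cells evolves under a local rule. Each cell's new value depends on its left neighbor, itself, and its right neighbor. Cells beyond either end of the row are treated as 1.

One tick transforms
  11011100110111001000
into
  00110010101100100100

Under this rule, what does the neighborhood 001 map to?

At position 7 the neighborhood is 001; the next row has 0 there.

0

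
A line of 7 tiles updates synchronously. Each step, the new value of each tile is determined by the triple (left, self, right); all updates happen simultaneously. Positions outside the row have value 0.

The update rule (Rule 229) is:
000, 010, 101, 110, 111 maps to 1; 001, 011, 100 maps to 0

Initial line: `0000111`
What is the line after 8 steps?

1001101

1110011
0110001
0010101
1011111
1101111
0110111
0011011
1001101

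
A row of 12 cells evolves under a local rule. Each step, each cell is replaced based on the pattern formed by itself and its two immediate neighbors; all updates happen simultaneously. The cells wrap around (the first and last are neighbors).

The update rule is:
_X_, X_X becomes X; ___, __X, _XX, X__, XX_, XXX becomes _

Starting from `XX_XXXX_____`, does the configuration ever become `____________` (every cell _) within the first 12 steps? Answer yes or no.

__X_________
__X_________  (fixed point — unchanged through step 12)
step 12 is __X_________, still not uniform _

no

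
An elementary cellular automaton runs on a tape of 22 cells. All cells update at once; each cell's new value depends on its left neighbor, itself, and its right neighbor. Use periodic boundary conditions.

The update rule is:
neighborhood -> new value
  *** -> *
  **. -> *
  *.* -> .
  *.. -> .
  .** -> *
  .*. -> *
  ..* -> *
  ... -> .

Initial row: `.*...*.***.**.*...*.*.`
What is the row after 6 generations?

**..**.***.**.*..**.*.
**.***.***.**.*.***.*.
**.***.***.**.*.***.*.  (fixed point — unchanged through generation 6)

**.***.***.**.*.***.*.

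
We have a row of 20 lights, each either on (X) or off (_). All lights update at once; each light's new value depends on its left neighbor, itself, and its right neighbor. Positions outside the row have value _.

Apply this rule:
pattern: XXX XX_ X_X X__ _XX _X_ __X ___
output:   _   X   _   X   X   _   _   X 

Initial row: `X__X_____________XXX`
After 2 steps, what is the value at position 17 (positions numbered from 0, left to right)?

_

_X__XXXXXXXXXXXX_X_X
__X_X__________X____
position 17 holds _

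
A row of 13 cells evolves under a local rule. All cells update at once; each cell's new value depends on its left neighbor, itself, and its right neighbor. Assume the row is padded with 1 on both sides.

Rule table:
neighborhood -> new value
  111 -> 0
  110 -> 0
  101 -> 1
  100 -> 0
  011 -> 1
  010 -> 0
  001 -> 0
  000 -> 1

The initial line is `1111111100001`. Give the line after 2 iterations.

iteration 1: 0000000001101
iteration 2: 0111111101011

0111111101011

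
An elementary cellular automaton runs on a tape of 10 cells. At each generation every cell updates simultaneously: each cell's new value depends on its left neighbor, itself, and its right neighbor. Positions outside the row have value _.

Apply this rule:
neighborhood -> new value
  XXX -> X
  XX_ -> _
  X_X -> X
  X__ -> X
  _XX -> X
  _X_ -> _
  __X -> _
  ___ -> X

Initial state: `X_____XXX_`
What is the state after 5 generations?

_XXXX_XX_X
_XXX_XX_X_
_XX_XX_X_X
_X_XX_X_X_
__XX_X_X_X

__XX_X_X_X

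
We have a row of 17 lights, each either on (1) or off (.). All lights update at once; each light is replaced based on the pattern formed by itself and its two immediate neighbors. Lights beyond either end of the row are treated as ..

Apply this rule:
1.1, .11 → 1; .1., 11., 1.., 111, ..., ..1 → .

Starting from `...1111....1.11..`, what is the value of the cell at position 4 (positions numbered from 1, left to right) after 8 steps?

...1........11...
............1....
.................
.................  (fixed point — unchanged through step 8)
position 4 holds .

.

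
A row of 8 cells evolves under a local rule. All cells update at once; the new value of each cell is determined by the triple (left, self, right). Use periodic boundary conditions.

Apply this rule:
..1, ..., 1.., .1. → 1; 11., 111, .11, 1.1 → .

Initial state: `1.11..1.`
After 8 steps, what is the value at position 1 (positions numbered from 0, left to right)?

1

1...111.
1111....
....1111
1111....  (repeats step 2; period 2)
step 8: 1111....
position 1 holds 1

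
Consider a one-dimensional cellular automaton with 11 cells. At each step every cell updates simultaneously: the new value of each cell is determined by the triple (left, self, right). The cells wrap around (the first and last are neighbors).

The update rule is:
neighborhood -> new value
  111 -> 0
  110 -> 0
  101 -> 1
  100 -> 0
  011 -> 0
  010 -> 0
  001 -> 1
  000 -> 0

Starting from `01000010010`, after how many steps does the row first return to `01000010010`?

10000100100
00001001001
00010010010
00100100100
01001001000
10010010000
00100100001
01001000010
10010000100
00100001001
01000010010

11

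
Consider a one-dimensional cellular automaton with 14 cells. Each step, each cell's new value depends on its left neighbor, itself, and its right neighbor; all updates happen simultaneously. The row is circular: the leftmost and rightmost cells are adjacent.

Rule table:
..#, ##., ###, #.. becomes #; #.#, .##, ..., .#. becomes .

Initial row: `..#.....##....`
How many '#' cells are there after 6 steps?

.#.#...#.##...
#...#.#...##..
.#.#...#.#.###
....#.#.....##
#..#...#...#.#
###.#.#.#.#...
count of #: 7

7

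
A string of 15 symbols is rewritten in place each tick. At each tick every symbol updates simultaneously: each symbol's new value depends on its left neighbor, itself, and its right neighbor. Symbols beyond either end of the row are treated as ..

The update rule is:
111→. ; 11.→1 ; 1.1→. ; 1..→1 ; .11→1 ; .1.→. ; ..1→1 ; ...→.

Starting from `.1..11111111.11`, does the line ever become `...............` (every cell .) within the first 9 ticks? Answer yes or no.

no

tick 1: 1.111......1.11
tick 2: ..1.11....1..11
tick 3: .1..111..1.1111
tick 4: 1.111.111..1..1
tick 5: ..1.1.1.111.11.
tick 6: .1......1.1.111
tick 7: 1.1....1....1.1
tick 8: ...1..1.1..1...
tick 9: ..1.11...11.1..
tick 9 is ..1.11...11.1.., still not uniform .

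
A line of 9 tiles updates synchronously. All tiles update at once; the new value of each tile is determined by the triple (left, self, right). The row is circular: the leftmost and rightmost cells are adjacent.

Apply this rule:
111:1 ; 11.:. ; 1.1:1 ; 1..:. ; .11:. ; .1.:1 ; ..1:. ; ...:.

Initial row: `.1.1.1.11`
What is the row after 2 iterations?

.11111...

1111111..
.11111...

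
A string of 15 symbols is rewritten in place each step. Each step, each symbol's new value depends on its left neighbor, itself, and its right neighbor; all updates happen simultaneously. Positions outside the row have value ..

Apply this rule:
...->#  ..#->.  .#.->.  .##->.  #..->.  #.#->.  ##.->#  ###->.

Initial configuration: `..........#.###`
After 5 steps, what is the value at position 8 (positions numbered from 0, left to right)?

.

step 1: #########.....#
step 2: ........#.###..
step 3: #######.....#.#
step 4: ......#.###....
step 5: #####.....#.###
position 8 holds .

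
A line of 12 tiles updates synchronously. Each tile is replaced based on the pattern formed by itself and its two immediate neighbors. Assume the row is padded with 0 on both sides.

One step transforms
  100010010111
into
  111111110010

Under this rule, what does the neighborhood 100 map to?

1

At position 1 the neighborhood is 100; the next row has 1 there.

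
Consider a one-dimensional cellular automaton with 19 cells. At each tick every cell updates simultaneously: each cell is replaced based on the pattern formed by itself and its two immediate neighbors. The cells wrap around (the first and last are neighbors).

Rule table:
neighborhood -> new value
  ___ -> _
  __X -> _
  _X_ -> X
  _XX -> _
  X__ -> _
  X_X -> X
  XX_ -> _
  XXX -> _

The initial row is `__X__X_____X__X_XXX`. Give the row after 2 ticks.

tick 1: __X__X_____X__XX___
tick 2: __X__X_____X_______

__X__X_____X_______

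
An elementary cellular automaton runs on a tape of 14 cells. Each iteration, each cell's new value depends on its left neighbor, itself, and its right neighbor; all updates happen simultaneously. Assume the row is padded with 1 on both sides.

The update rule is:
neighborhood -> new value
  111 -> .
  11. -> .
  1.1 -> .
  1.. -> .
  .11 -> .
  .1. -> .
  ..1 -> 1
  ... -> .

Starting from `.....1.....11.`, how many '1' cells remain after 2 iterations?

iteration 1: ....1.....1...
iteration 2: ...1.....1...1
count of 1: 3

3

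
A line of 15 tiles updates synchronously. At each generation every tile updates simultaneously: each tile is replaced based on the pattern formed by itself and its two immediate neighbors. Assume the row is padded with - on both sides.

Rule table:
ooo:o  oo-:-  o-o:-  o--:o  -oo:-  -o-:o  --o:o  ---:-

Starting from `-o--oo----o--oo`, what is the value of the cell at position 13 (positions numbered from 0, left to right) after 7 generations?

-

oooo--o--oooo--
-oo-ooooo-oo-o-
o----ooo-----oo
oo--o-o-o---o--
--ooo-o-oo-ooo-
-o-o--o-----o-o
oo-ooooo---oo-o
position 13 holds -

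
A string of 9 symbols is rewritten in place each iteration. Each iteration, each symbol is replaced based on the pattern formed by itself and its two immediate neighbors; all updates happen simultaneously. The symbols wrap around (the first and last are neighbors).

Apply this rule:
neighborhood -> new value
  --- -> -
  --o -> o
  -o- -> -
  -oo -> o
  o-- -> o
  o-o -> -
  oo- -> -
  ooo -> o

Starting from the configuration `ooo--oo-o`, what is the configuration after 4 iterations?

-oo-oooo-

iteration 1: oo-ooo--o
iteration 2: o--oo-ooo
iteration 3: -ooo--ooo
iteration 4: -oo-oooo-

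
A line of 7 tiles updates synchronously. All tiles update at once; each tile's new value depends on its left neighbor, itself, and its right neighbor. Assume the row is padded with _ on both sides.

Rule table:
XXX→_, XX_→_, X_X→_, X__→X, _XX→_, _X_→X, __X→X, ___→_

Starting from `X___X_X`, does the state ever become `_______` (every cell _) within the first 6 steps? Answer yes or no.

no

step 1: XX_XX_X
step 2: ______X
step 3: _____XX
step 4: ____X__
step 5: ___XXX_
step 6: __X___X
step 6 is __X___X, still not uniform _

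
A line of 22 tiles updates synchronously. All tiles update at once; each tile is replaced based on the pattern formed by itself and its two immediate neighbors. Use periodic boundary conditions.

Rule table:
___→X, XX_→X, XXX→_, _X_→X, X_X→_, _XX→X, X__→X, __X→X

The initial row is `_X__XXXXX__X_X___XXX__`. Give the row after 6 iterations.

____XXXXX__X_X___X_X__

iteration 1: XXXXX___XXXX_XXXXX_XXX
iteration 2: ____XXXXX__X_X___X_X__
iteration 3: XXXXX___XXXX_XXXXX_XXX  (repeats iteration 1; period 2)
iteration 6: ____XXXXX__X_X___X_X__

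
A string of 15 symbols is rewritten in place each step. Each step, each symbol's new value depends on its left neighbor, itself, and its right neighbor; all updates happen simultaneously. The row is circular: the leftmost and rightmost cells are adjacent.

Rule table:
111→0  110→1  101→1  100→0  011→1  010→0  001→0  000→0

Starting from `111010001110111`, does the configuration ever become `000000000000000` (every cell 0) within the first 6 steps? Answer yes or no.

no

001100001011100
001100000110100
001100000111000
001100000101000
001100000010000
001100000000000
step 6 is 001100000000000, still not uniform 0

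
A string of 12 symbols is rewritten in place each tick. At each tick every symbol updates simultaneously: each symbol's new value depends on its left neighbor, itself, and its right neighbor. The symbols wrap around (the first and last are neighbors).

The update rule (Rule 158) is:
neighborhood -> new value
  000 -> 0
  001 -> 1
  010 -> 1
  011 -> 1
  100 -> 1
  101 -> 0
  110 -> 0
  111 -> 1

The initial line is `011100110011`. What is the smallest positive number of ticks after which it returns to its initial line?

011011101110
110011001101
101110111001
001100110111
111011100110
110011011100
101110011011
001101110011
111001101110
110111001100
100110111011
011100110011

12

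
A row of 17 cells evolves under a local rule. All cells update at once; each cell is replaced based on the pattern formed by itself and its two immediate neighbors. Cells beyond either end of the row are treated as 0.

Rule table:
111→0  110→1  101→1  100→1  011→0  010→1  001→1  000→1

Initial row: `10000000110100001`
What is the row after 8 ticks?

00001100000000001

11111111011111111
00000001100000001
11111110111111111
00000011000000001
11111101111111111
00000110000000001
11111011111111111
00001100000000001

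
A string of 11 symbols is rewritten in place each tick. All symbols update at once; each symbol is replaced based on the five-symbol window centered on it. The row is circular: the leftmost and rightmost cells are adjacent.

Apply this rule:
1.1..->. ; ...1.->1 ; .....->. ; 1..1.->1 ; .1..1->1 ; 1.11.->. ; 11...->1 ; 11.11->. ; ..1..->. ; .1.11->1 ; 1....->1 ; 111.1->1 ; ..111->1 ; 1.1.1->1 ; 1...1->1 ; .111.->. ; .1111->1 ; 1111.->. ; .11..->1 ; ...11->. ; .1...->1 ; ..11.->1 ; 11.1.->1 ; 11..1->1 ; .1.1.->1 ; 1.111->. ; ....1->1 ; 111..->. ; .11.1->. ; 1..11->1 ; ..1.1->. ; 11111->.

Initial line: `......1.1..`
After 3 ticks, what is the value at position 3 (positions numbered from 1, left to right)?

....11.1.11
111.1.111.1
1.1111..1..
position 3 holds 1

1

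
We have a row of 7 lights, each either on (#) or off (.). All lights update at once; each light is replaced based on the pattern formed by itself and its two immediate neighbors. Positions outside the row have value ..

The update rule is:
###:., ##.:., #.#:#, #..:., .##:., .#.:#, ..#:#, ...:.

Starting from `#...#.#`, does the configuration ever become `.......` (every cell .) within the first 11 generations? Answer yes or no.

#..####
#.#....
###....
.......
all cells are . at generation 4

yes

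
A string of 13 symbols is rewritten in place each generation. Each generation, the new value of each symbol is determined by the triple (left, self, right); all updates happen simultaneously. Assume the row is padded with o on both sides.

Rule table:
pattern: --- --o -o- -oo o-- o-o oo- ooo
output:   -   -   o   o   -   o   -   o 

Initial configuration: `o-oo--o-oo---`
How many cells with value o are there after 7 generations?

-oo---ooo----
oo----oo-----
o-----o------
------o------
------o------  (fixed point — unchanged through generation 7)
count of o: 1

1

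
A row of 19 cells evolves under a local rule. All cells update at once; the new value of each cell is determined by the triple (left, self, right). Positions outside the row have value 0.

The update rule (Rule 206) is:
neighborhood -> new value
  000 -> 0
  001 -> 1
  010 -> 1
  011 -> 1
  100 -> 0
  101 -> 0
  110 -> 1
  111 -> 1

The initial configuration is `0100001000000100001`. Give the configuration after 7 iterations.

1101111011111101111

iteration 1: 1100011000001100011
iteration 2: 1100111000011100111
iteration 3: 1101111000111101111
iteration 4: 1101111001111101111
iteration 5: 1101111011111101111
iteration 6: 1101111011111101111  (fixed point — unchanged through iteration 7)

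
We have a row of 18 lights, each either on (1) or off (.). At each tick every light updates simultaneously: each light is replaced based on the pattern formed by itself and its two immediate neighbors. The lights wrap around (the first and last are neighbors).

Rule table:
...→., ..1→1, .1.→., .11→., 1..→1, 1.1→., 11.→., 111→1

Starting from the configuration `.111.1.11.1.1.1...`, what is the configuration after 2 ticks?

1.1............1..
...1..........1.11

...1..........1.11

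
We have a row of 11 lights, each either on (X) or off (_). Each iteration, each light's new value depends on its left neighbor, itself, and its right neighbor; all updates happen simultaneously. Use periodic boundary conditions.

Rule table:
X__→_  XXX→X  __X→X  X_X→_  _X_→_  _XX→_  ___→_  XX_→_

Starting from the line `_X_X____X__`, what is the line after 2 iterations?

X______X___
______X___X

______X___X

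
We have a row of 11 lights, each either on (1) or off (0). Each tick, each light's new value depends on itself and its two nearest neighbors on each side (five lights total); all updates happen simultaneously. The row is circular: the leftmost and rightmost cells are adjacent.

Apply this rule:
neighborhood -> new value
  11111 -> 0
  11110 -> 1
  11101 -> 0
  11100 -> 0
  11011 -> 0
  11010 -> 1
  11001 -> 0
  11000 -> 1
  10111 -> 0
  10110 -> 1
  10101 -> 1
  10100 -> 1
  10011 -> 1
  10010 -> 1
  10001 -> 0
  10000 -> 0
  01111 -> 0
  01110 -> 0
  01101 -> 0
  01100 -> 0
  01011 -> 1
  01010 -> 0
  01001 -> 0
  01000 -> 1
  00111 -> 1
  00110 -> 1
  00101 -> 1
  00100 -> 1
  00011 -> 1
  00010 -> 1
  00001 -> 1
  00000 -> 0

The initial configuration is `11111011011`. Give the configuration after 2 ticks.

01110111000

00010010000
01110111000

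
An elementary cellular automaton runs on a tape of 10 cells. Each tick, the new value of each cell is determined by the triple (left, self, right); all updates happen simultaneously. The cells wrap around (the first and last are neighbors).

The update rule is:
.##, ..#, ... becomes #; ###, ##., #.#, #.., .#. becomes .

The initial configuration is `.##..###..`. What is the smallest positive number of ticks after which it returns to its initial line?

10

tick 1: ##..##...#
tick 2: ...##..###
tick 3: .###..##..
tick 4: ##...##..#
tick 5: ...###..##
tick 6: .###...##.
tick 7: ##...###..
tick 8: #..###...#
tick 9: ..##...###
tick 10: .##..###..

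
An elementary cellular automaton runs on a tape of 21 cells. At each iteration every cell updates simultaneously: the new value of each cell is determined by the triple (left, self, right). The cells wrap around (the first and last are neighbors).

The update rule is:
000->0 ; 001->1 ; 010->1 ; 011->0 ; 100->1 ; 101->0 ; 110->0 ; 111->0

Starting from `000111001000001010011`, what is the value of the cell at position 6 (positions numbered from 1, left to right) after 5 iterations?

1

iteration 1: 101000111100011011100
iteration 2: 101101000010100000011
iteration 3: 000001100110110000100
iteration 4: 000010011000001001110
iteration 5: 000111100100011110001
position 6 holds 1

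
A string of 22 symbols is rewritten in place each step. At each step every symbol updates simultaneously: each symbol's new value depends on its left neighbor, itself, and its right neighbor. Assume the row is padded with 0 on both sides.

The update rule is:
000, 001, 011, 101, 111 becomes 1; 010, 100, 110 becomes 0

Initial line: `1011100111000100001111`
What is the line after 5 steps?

0011100110011111100100

0111001110011001111110
1110011100110011111100
1100111001100111111001
1001110011001111110010
0011100110011111100100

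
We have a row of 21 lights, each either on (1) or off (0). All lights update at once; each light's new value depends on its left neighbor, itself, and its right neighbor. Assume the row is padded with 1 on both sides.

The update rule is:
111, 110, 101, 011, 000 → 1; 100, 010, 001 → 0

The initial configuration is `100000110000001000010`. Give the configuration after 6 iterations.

111111111111111111001

101110110111100011001
111111111111101011001
111111111111110111001
111111111111111111001
111111111111111111001  (fixed point — unchanged through iteration 6)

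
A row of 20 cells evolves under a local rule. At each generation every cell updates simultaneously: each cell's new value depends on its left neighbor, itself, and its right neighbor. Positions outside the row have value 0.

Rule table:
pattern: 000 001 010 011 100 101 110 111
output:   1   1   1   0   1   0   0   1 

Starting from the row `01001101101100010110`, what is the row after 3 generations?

generation 1: 11110000000011110001
generation 2: 01101111111101101111
generation 3: 10000111111000000110

10000111111000000110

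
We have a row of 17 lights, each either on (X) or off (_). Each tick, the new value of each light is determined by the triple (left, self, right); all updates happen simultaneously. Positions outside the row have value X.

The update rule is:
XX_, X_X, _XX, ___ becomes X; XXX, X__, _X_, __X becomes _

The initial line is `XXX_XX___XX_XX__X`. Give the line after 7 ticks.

XX__X_X_X_X____X_

__XXXX_X_XXXXX__X
__X__XX_XX___X__X
_____XXXXX_X____X
_XXX_X___XX__XX_X
XX_XX__X_XX__XXXX
_XXXX___XXX__X___
XX__X_X_X_X____X_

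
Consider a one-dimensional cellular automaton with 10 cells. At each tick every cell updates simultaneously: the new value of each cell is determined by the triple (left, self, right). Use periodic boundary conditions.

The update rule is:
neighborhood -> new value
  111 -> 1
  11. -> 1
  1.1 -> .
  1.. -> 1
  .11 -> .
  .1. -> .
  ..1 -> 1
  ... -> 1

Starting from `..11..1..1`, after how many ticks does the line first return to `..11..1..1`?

10

11.111.11.
.1..11..1.
1.11.111.1
1..1..11..
.11.11.111
..1..1..11
11.11.11.1
11..1..1..
.111.11.11
..11..1..1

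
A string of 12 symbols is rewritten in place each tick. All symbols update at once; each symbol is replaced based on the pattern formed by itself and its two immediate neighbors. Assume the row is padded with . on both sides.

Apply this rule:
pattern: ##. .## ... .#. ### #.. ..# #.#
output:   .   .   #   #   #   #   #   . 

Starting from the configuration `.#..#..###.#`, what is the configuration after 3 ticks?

#######.#..#
.#####..####
#.###.##.##.

#.###.##.##.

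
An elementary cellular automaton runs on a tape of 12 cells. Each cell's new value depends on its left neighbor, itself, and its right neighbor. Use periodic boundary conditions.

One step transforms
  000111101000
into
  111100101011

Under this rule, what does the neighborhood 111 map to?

At position 4 the neighborhood is 111; the next row has 0 there.

0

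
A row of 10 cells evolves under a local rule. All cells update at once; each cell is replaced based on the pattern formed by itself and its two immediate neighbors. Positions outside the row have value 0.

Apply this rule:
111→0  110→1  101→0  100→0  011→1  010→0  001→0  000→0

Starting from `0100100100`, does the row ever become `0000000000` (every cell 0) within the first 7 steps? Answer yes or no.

yes

step 1: 0000000000
all cells are 0 at step 1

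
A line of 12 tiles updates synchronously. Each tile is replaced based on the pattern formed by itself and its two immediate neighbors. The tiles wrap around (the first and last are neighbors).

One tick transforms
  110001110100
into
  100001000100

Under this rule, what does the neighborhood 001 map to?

At position 4 the neighborhood is 001; the next row has 0 there.

0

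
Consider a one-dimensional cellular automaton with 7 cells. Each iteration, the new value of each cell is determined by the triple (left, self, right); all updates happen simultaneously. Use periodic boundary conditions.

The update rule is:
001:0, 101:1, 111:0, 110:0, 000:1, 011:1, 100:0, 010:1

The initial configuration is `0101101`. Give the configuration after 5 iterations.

iteration 1: 1111011
iteration 2: 0000110
iteration 3: 1110100
iteration 4: 1001100
iteration 5: 1001000

1001000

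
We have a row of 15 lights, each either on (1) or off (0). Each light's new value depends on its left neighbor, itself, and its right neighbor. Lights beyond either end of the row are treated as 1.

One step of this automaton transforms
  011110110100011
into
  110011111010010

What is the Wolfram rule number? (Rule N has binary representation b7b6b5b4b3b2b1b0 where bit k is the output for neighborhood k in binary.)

120

position 2: 111 → 0  (bit 7 = 0)
position 4: 110 → 1  (bit 6 = 1)
position 0: 101 → 1  (bit 5 = 1)
position 10: 100 → 1  (bit 4 = 1)
position 1: 011 → 1  (bit 3 = 1)
position 9: 010 → 0  (bit 2 = 0)
position 12: 001 → 0  (bit 1 = 0)
position 11: 000 → 0  (bit 0 = 0)
bits b7..b0 = 01111000 = 120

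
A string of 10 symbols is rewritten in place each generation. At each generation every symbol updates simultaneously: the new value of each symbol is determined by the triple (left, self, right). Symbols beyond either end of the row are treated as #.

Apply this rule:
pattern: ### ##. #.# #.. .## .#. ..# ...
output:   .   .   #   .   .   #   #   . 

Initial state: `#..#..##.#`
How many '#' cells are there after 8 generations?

5

..##.#..#.
.#..##.###
##.#..#...
..##.##..#
.#..#...#.
##.##..###
..#...#...
.##..##..#
count of #: 5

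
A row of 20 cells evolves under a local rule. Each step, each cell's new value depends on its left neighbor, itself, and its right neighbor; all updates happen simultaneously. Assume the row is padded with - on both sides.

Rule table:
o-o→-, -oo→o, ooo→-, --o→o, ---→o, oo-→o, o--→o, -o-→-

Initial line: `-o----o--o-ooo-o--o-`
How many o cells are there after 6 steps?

o-oooo-oo--o-o--oo-o
--o--o-oooo---oooo--
oo-oo--o--ooooo--ooo
oo-oooo-ooo---oooo-o
oo-o--o-o-ooooo--o--
oo--oo----o---ooo-oo
count of o: 10

10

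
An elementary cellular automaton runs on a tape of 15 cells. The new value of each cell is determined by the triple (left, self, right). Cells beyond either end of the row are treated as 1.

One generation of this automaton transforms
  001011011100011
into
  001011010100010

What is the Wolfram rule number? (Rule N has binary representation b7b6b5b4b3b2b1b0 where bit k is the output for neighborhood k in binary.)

76

position 8: 111 → 0  (bit 7 = 0)
position 5: 110 → 1  (bit 6 = 1)
position 3: 101 → 0  (bit 5 = 0)
position 0: 100 → 0  (bit 4 = 0)
position 4: 011 → 1  (bit 3 = 1)
position 2: 010 → 1  (bit 2 = 1)
position 1: 001 → 0  (bit 1 = 0)
position 11: 000 → 0  (bit 0 = 0)
bits b7..b0 = 01001100 = 76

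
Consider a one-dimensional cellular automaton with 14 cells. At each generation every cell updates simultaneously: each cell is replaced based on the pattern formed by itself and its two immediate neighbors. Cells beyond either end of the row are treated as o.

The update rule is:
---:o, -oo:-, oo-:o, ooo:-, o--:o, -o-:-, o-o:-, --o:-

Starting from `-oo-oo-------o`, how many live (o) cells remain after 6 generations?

4

--o--ooooooo--
o--o-------oo-
oo--oooooo--o-
-oo------oo---
--oooooo--ooo-
o------oo---o-
count of o: 4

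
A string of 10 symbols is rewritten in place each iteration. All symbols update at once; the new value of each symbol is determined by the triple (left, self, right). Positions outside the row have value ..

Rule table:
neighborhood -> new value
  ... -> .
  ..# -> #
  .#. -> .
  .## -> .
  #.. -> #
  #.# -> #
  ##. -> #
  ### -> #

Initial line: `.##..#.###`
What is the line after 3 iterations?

iteration 1: #.###.#.##
iteration 2: .#.###.#.#
iteration 3: #.#.###.#.

#.#.###.#.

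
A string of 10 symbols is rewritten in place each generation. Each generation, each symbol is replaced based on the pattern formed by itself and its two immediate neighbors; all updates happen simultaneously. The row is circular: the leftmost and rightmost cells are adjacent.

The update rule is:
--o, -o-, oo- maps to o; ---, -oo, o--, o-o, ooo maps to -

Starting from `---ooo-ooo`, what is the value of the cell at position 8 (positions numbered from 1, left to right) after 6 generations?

--o--o---o
-oo-oo--oo
--o--o-o-o
-oo-oo-o-o
--o--o-o-o  (repeats generation 3; period 2)
generation 6: -oo-oo-o-o
position 8 holds o

o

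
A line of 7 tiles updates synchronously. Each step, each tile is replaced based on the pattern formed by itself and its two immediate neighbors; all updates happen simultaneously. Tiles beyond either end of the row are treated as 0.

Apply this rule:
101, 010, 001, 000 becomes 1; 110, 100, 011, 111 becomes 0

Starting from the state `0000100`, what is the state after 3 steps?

1111100

1111101
0000011
1111100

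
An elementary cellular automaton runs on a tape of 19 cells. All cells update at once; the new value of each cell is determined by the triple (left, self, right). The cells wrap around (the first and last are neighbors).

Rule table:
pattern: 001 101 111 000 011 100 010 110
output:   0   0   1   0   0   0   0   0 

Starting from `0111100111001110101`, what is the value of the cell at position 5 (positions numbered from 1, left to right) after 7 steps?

step 1: 0011000010000100000
step 2: 0000000000000000000
step 3: 0000000000000000000  (fixed point — unchanged through step 7)
position 5 holds 0

0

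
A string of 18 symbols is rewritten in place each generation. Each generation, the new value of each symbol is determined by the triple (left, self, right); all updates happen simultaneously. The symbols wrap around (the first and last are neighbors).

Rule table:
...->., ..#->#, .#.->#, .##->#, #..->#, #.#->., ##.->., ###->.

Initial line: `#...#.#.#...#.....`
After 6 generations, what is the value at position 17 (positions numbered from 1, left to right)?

.

##.##.#.##.###...#
...#..#.#..#..#.##
#.#####.#######.#.
#.#.....#.......#.
#.##...###.....##.
#.#.#.##..#...##..
position 17 holds .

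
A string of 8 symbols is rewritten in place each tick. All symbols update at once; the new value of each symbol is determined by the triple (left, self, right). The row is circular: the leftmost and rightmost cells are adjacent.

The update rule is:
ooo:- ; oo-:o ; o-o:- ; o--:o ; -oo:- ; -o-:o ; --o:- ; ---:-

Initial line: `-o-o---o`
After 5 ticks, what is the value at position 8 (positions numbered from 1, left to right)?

-o-oo--o
-o--oo-o
-oo--o-o
--oo-o-o
o--o-o-o
position 8 holds o

o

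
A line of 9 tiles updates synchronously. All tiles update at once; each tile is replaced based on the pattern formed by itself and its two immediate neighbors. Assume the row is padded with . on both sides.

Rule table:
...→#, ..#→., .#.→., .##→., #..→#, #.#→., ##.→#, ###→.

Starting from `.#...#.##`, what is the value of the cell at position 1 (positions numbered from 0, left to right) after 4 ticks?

tick 1: ..##....#
tick 2: #..####..
tick 3: .#....###
tick 4: ..###...#
position 1 holds .

.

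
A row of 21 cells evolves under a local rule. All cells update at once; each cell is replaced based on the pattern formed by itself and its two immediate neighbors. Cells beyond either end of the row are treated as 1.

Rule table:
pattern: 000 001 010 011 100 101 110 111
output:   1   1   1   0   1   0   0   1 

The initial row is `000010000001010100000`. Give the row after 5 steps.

111111110111010111011

111111111111010111111
111111111110010011111
111111111101111101111
111111111000111000111
111111110111010111011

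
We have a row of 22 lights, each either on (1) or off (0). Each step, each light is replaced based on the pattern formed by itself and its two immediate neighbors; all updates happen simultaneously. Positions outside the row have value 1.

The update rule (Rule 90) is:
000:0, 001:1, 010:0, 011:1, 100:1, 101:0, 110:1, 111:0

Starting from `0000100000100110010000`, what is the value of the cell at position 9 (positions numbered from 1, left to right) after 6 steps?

0

1001010001011111101001
1110001010010000100111
0011010001101001011100
1111001011100110010111
0001110010111111100100
1011011100100000111011
position 9 holds 0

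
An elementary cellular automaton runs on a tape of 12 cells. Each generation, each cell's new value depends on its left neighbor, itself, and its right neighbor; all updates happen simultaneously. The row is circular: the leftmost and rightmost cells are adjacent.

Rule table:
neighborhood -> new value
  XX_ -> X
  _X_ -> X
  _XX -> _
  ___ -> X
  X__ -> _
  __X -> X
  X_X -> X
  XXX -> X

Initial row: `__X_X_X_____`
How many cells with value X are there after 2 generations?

generation 1: XXXXXXX_XXXX
generation 2: XXXXXXXX_XXX
count of X: 11

11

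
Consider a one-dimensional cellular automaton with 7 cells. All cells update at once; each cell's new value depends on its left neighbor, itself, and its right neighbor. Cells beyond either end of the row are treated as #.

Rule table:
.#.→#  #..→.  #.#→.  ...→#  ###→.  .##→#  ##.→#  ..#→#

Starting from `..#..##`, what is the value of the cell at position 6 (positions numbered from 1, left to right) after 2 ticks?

tick 1: .##.##.
tick 2: .##.##.
position 6 holds #

#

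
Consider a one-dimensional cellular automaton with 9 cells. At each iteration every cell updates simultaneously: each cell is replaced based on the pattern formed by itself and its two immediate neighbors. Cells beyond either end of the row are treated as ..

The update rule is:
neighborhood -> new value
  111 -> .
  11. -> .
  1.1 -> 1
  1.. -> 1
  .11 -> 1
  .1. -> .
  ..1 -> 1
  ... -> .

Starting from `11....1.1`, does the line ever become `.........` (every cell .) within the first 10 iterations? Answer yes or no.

no

1.1..1.1.
.1.11.1.1
1.11.1.1.
.11.1.1.1
11.1.1.1.
1.1.1.1.1
.1.1.1.1.
1.1.1.1.1  (repeats iteration 6; period 2)
iteration 10: 1.1.1.1.1
iteration 10 is 1.1.1.1.1, still not uniform .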